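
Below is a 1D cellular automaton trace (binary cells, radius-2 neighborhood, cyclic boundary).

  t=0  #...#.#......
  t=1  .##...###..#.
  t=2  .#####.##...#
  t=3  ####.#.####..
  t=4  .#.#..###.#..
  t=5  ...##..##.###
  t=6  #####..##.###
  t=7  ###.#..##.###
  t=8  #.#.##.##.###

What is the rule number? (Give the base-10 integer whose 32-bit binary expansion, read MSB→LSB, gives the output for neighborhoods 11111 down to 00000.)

2983459658

  #####|#  b31=1 t=2,i=3
  ####.|.  b30=0 t=2,i=4
  ###.#|#  b29=1 t=2,i=5
  ###..|#  b28=1 t=1,i=8
  ##.##|.  b27=0 t=2,i=6
  ##.#.|.  b26=0 t=3,i=4
  ##..#|.  b25=0 t=1,i=9
  ##...|#  b24=1 t=1,i=3
  #.###|#  b23=1 t=2,i=1
  #.##.|#  b22=1 t=2,i=7
  #.#.#|.  b21=0 t=3,i=5
  #.#..|#  b20=1 t=0,i=6
  #..##|.  b19=0 t=1,i=0
  #..#.|.  b18=0 t=1,i=10
  #...#|#  b17=1 t=0,i=2
  #....|#  b16=1 t=0,i=8
  .####|#  b15=1 t=2,i=2
  .###.|#  b14=1 t=1,i=7
  .##.#|#  b13=1 t=5,i=8
  .##..|#  b12=1 t=1,i=2
  .#.##|#  b11=1 t=2,i=0
  .#.#.|.  b10=0 t=0,i=5
  .#..#|#  b9=1 t=1,i=12
  .#...|#  b8=1 t=0,i=1
  ..###|.  b7=0 t=1,i=6
  ..##.|#  b6=1 t=1,i=1
  ..#.#|.  b5=0 t=0,i=4
  ..#..|.  b4=0 t=0,i=0
  ...##|#  b3=1 t=1,i=5
  ...#.|.  b2=0 t=0,i=3
  ....#|#  b1=1 t=0,i=11
  .....|.  b0=0 t=0,i=9
  bits 10110001110100111111101101001010 = 2983459658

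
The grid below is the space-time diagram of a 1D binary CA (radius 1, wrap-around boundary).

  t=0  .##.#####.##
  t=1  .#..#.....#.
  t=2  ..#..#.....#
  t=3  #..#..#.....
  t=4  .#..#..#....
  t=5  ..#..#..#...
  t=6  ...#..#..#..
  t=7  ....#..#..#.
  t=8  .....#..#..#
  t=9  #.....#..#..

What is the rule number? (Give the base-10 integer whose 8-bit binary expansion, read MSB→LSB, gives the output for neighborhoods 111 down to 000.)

  [7] ### => .  t=0,i=5
  [6] ##. => .  t=0,i=2
  [5] #.# => .  t=0,i=0
  [4] #.. => #  t=1,i=2
  [3] .## => #  t=0,i=1
  [2] .#. => .  t=1,i=1
  [1] ..# => .  t=1,i=0
  [0] ... => .  t=1,i=6
  bits 00011000 = 24

24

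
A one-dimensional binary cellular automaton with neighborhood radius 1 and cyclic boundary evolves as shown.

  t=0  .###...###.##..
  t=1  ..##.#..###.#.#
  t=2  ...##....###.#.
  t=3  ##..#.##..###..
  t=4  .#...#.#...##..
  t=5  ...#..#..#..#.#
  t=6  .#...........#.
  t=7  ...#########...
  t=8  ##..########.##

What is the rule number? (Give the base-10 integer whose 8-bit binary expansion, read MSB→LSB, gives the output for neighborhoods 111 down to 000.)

  [7] ### => #  t=0,i=2
  [6] ##. => #  t=0,i=3
  [5] #.# => #  t=0,i=10
  [4] #.. => .  t=0,i=4
  [3] .## => .  t=0,i=1
  [2] .#. => .  t=1,i=5
  [1] ..# => .  t=0,i=0
  [0] ... => #  t=0,i=5
  bits 11100001 = 225

225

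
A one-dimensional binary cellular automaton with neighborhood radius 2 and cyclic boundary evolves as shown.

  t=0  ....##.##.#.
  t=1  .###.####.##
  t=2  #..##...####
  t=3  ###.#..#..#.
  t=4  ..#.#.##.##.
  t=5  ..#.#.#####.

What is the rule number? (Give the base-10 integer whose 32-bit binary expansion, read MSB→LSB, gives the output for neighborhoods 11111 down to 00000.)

  [31] ##### => #  t=2,i=10
  [30] ####. => .  t=1,i=7
  [29] ###.# => #  t=1,i=3
  [28] ###.. => #  t=2,i=0
  [27] ##.## => #  t=0,i=6
  [26] ##.#. => .  t=0,i=9
  [25] ##..# => #  t=2,i=1
  [24] ##... => .  t=2,i=5
  [23] #.### => .  t=1,i=1
  [22] #.##. => #  t=0,i=7
  [21] #.#.# => #  t=4,i=4
  [20] #.#.. => #  t=0,i=10
  [19] #..## => #  t=2,i=2
  [18] #..#. => #  t=3,i=6
  [17] #...# => .  t=2,i=6
  [16] #.... => .  t=0,i=0
  [15] .#### => .  t=1,i=6
  [14] .###. => .  t=1,i=2
  [13] .##.# => #  t=0,i=5
  [12] .##.. => #  t=2,i=4
  [11] .#.## => .  t=3,i=11
  [10] .#.#. => .  t=4,i=3
  [9] .#..# => .  t=3,i=5
  [8] .#... => #  t=0,i=11
  [7] ..### => .  t=2,i=8
  [6] ..##. => .  t=0,i=4
  [5] ..#.# => #  t=3,i=10
  [4] ..#.. => #  t=3,i=7
  [3] ...## => #  t=0,i=3
  [2] ...#. => .  t=4,i=1
  [1] ....# => #  t=0,i=2
  [0] ..... => #  t=0,i=1
  bits 10111010011111000011000100111011 = 3128701243

3128701243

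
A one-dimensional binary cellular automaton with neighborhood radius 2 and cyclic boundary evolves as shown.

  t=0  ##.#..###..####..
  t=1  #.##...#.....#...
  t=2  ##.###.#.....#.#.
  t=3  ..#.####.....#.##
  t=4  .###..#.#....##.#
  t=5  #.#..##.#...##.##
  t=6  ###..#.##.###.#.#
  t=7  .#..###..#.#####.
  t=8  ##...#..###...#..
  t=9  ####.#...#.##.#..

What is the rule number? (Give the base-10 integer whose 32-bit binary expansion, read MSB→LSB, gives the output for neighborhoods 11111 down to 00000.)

  nb #####: next=.  (t=7,i=13, bit31=0)
  nb ####.: next=#  (t=0,i=13, bit30=1)
  nb ###.#: next=#  (t=2,i=5, bit29=1)
  nb ###..: next=.  (t=0,i=8, bit28=0)
  nb ##.##: next=#  (t=2,i=2, bit27=1)
  nb ##.#.: next=#  (t=0,i=2, bit26=1)
  nb ##..#: next=.  (t=0,i=9, bit25=0)
  nb ##...: next=#  (t=1,i=4, bit24=1)
  nb #.###: next=.  (t=2,i=3, bit23=0)
  nb #.##.: next=.  (t=1,i=2, bit22=0)
  nb #.#.#: next=#  (t=2,i=15, bit21=1)
  nb #.#..: next=#  (t=0,i=3, bit20=1)
  nb #..##: next=.  (t=0,i=5, bit19=0)
  nb #..#.: next=#  (t=3,i=1, bit18=1)
  nb #...#: next=#  (t=1,i=5, bit17=1)
  nb #....: next=.  (t=1,i=9, bit16=0)
  nb .####: next=.  (t=0,i=12, bit15=0)
  nb .###.: next=#  (t=0,i=7, bit14=1)
  nb .##.#: next=.  (t=0,i=1, bit13=0)
  nb .##..: next=#  (t=1,i=3, bit12=1)
  nb .#.##: next=#  (t=1,i=1, bit11=1)
  nb .#.#.: next=.  (t=2,i=14, bit10=0)
  nb .#..#: next=.  (t=0,i=4, bit9=0)
  nb .#...: next=.  (t=1,i=8, bit8=0)
  nb ..###: next=.  (t=0,i=6, bit7=0)
  nb ..##.: next=#  (t=0,i=0, bit6=1)
  nb ..#.#: next=#  (t=1,i=0, bit5=1)
  nb ..#..: next=#  (t=1,i=7, bit4=1)
  nb ...##: next=#  (t=4,i=12, bit3=1)
  nb ...#.: next=.  (t=1,i=6, bit2=0)
  nb ....#: next=.  (t=1,i=11, bit1=0)
  nb .....: next=.  (t=1,i=10, bit0=0)
  bits 01101101001101100101100001111000 = 1832278136

1832278136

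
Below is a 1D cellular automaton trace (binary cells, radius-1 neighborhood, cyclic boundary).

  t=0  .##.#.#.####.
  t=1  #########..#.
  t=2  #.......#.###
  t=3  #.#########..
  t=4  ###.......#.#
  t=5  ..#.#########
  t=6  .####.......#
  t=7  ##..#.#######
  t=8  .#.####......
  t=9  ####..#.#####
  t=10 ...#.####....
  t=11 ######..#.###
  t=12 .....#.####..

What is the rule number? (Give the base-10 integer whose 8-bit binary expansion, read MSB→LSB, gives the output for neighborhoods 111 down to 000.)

  nb ###: next=.  (t=0,i=9, bit7=0)
  nb ##.: next=#  (t=0,i=2, bit6=1)
  nb #.#: next=#  (t=0,i=3, bit5=1)
  nb #..: next=.  (t=0,i=12, bit4=0)
  nb .##: next=#  (t=0,i=1, bit3=1)
  nb .#.: next=#  (t=0,i=4, bit2=1)
  nb ..#: next=#  (t=0,i=0, bit1=1)
  nb ...: next=#  (t=2,i=2, bit0=1)
  bits 01101111 = 111

111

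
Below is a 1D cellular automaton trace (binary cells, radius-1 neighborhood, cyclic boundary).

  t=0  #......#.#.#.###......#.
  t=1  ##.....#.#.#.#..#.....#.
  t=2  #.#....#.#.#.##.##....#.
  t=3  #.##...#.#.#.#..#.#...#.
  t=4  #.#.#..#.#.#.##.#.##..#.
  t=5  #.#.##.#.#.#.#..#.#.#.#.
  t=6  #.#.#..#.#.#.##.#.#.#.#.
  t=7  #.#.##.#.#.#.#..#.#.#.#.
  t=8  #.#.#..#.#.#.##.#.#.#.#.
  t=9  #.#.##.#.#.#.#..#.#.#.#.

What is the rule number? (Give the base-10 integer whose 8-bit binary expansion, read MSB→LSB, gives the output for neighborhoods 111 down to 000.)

  ###|.  b7=0 t=0,i=14
  ##.|.  b6=0 t=0,i=15
  #.#|.  b5=0 t=0,i=8
  #..|#  b4=1 t=0,i=1
  .##|#  b3=1 t=0,i=13
  .#.|#  b2=1 t=0,i=0
  ..#|.  b1=0 t=0,i=6
  ...|.  b0=0 t=0,i=2
  bits 00011100 = 28

28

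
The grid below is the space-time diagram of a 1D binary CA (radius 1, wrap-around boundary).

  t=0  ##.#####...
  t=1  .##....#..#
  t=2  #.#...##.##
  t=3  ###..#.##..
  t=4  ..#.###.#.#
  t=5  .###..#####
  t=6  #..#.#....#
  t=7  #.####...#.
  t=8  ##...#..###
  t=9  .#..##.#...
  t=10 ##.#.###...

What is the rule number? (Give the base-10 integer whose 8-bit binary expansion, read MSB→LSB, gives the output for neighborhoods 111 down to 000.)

102

  [7] ### => .  t=0,i=4
  [6] ##. => #  t=0,i=1
  [5] #.# => #  t=0,i=2
  [4] #.. => .  t=0,i=8
  [3] .## => .  t=0,i=0
  [2] .#. => #  t=1,i=7
  [1] ..# => #  t=0,i=10
  [0] ... => .  t=0,i=9
  bits 01100110 = 102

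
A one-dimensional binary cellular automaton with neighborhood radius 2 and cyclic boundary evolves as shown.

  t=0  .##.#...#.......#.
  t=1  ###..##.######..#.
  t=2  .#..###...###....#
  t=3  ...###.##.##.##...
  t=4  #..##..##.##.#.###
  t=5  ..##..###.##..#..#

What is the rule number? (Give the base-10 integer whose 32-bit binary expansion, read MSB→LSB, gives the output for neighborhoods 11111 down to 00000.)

3242944977

  #####|#  b31=1 t=1,i=10
  ####.|#  b30=1 t=1,i=12
  ###.#|.  b29=0 t=3,i=5
  ###..|.  b28=0 t=1,i=2
  ##.##|.  b27=0 t=1,i=7
  ##.#.|.  b26=0 t=0,i=3
  ##..#|.  b25=0 t=1,i=3
  ##...|#  b24=1 t=2,i=7
  #.###|.  b23=0 t=1,i=0
  #.##.|#  b22=1 t=3,i=7
  #.#.#|.  b21=0 t=4,i=13
  #.#..|.  b20=0 t=0,i=4
  #..##|#  b19=1 t=0,i=0
  #..#.|.  b18=0 t=1,i=15
  #...#|#  b17=1 t=0,i=6
  #....|#  b16=1 t=0,i=10
  .####|.  b15=0 t=1,i=9
  .###.|#  b14=1 t=1,i=1
  .##.#|#  b13=1 t=0,i=2
  .##..|.  b12=0 t=3,i=14
  .#.##|#  b11=1 t=1,i=17
  .#.#.|.  b10=0 t=2,i=0
  .#..#|.  b9=0 t=0,i=17
  .#...|#  b8=1 t=0,i=5
  ..###|#  b7=1 t=2,i=4
  ..##.|#  b6=1 t=0,i=1
  ..#.#|.  b5=0 t=1,i=16
  ..#..|#  b4=1 t=0,i=8
  ...##|.  b3=0 t=2,i=9
  ...#.|.  b2=0 t=0,i=7
  ....#|.  b1=0 t=0,i=14
  .....|#  b0=1 t=0,i=11
  bits 11000001010010110110100111010001 = 3242944977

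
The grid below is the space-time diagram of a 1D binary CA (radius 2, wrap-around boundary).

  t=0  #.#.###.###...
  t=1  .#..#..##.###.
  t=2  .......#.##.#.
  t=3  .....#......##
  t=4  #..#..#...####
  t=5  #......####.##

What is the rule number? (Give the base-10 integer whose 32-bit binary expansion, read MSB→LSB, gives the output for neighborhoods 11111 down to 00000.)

  #####|#  b31=1 t=4,i=12
  ####.|#  b30=1 t=4,i=13
  ###.#|.  b29=0 t=0,i=6
  ###..|#  b28=1 t=0,i=10
  ##.##|#  b27=1 t=0,i=7
  ##.#.|.  b26=0 t=2,i=11
  ##..#|.  b25=0 t=1,i=13
  ##...|#  b24=1 t=0,i=11
  #.###|#  b23=1 t=0,i=4
  #.##.|.  b22=0 t=2,i=9
  #.#.#|.  b21=0 t=0,i=2
  #.#..|#  b20=1 t=2,i=12
  #..##|.  b19=0 t=1,i=6
  #..#.|.  b18=0 t=1,i=0
  #...#|#  b17=1 t=0,i=12
  #....|.  b16=0 t=2,i=0
  .####|.  b15=0 t=4,i=11
  .###.|.  b14=0 t=0,i=5
  .##.#|.  b13=0 t=1,i=8
  .##..|#  b12=1 t=3,i=13
  .#.##|.  b11=0 t=0,i=3
  .#.#.|#  b10=1 t=0,i=1
  .#..#|.  b9=0 t=1,i=2
  .#...|#  b8=1 t=2,i=13
  ..###|#  b7=1 t=4,i=10
  ..##.|#  b6=1 t=1,i=7
  ..#.#|.  b5=0 t=0,i=0
  ..#..|.  b4=0 t=1,i=1
  ...##|#  b3=1 t=3,i=11
  ...#.|.  b2=0 t=0,i=13
  ....#|#  b1=1 t=2,i=5
  .....|.  b0=0 t=2,i=1
  bits 11011001100100100001010111001010 = 3650229706

3650229706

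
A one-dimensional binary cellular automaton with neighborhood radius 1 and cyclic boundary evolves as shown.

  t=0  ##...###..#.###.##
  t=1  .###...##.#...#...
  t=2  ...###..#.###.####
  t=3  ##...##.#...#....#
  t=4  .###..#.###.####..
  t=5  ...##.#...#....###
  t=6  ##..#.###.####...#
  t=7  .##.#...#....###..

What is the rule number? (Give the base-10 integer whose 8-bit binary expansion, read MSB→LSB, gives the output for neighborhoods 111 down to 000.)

85

  ### -> .   bit 7 = 0  t=0,i=0
  ##. -> #   bit 6 = 1  t=0,i=1
  #.# -> .   bit 5 = 0  t=0,i=11
  #.. -> #   bit 4 = 1  t=0,i=2
  .## -> .   bit 3 = 0  t=0,i=5
  .#. -> #   bit 2 = 1  t=0,i=10
  ..# -> .   bit 1 = 0  t=0,i=4
  ... -> #   bit 0 = 1  t=0,i=3
  bits 01010101 = 85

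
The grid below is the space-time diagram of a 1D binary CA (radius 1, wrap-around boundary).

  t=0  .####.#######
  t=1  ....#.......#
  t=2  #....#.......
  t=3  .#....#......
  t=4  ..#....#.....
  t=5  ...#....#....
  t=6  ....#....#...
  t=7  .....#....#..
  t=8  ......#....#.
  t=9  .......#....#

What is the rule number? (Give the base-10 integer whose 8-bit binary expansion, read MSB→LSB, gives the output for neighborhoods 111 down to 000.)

80

  nb ###: next=.  (t=0,i=2, bit7=0)
  nb ##.: next=#  (t=0,i=4, bit6=1)
  nb #.#: next=.  (t=0,i=0, bit5=0)
  nb #..: next=#  (t=1,i=0, bit4=1)
  nb .##: next=.  (t=0,i=1, bit3=0)
  nb .#.: next=.  (t=1,i=4, bit2=0)
  nb ..#: next=.  (t=1,i=3, bit1=0)
  nb ...: next=.  (t=1,i=1, bit0=0)
  bits 01010000 = 80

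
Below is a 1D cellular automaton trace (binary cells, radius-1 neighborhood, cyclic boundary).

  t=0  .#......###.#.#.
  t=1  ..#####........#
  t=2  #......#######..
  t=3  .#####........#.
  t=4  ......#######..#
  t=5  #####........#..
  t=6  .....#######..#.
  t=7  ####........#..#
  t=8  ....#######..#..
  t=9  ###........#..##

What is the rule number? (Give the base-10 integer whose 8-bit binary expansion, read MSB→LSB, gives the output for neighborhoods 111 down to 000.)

  ### -> .   bit 7 = 0  t=0,i=9
  ##. -> .   bit 6 = 0  t=0,i=10
  #.# -> .   bit 5 = 0  t=0,i=11
  #.. -> #   bit 4 = 1  t=0,i=2
  .## -> .   bit 3 = 0  t=0,i=8
  .#. -> .   bit 2 = 0  t=0,i=1
  ..# -> .   bit 1 = 0  t=0,i=0
  ... -> #   bit 0 = 1  t=0,i=3
  bits 00010001 = 17

17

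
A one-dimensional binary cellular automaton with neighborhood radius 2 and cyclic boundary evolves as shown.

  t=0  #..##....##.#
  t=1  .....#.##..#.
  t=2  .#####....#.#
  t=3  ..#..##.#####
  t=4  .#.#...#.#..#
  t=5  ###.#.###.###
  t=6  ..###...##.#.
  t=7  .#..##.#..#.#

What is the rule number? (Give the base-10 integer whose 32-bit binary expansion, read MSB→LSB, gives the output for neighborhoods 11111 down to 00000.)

1025804079

  ##### -> .   bit 31 = 0  t=2,i=3
  ####. -> .   bit 30 = 0  t=2,i=4
  ###.# -> #   bit 29 = 1  t=5,i=2
  ###.. -> #   bit 28 = 1  t=2,i=5
  ##.## -> #   bit 27 = 1  t=0,i=11
  ##.#. -> #   bit 26 = 1  t=5,i=3
  ##..# -> .   bit 25 = 0  t=0,i=1
  ##... -> #   bit 24 = 1  t=0,i=5
  #.### -> .   bit 23 = 0  t=2,i=1
  #.##. -> .   bit 22 = 0  t=0,i=12
  #.#.# -> #   bit 21 = 1  t=2,i=12
  #.#.. -> .   bit 20 = 0  t=4,i=3
  #..## -> .   bit 19 = 0  t=0,i=2
  #..#. -> #   bit 18 = 1  t=1,i=10
  #...# -> .   bit 17 = 0  t=4,i=5
  #.... -> .   bit 16 = 0  t=0,i=6
  .#### -> #   bit 15 = 1  t=2,i=2
  .###. -> .   bit 14 = 0  t=5,i=7
  .##.# -> .   bit 13 = 0  t=0,i=10
  .##.. -> .   bit 12 = 0  t=0,i=0
  .#.## -> .   bit 11 = 0  t=1,i=6
  .#.#. -> #   bit 10 = 1  t=2,i=11
  .#..# -> #   bit 9 = 1  t=3,i=3
  .#... -> #   bit 8 = 1  t=1,i=12
  ..### -> .   bit 7 = 0  t=6,i=2
  ..##. -> .   bit 6 = 0  t=0,i=3
  ..#.# -> #   bit 5 = 1  t=1,i=5
  ..#.. -> .   bit 4 = 0  t=1,i=11
  ...## -> #   bit 3 = 1  t=0,i=8
  ...#. -> #   bit 2 = 1  t=1,i=4
  ....# -> #   bit 1 = 1  t=0,i=7
  ..... -> #   bit 0 = 1  t=1,i=1
  bits 00111101001001001000011100101111 = 1025804079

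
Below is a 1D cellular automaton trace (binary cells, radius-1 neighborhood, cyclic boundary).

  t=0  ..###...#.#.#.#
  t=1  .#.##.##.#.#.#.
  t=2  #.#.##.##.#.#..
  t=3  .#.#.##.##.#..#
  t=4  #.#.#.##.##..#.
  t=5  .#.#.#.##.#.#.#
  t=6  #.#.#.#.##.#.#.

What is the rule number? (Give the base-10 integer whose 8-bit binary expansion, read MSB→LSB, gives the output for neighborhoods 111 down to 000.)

  [7] ### => #  t=0,i=3
  [6] ##. => #  t=0,i=4
  [5] #.# => #  t=0,i=9
  [4] #.. => .  t=0,i=0
  [3] .## => .  t=0,i=2
  [2] .#. => .  t=0,i=8
  [1] ..# => #  t=0,i=1
  [0] ... => #  t=0,i=6
  bits 11100011 = 227

227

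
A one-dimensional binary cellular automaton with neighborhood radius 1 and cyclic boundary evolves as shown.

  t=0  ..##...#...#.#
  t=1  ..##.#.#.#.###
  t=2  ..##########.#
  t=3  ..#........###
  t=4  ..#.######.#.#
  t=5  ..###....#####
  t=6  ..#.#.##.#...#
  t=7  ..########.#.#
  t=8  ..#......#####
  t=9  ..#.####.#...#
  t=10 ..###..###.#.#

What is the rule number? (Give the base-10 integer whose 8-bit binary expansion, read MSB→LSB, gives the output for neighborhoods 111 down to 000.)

109

  nb ###: next=.  (t=1,i=12, bit7=0)
  nb ##.: next=#  (t=0,i=3, bit6=1)
  nb #.#: next=#  (t=0,i=12, bit5=1)
  nb #..: next=.  (t=0,i=0, bit4=0)
  nb .##: next=#  (t=0,i=2, bit3=1)
  nb .#.: next=#  (t=0,i=7, bit2=1)
  nb ..#: next=.  (t=0,i=1, bit1=0)
  nb ...: next=#  (t=0,i=5, bit0=1)
  bits 01101101 = 109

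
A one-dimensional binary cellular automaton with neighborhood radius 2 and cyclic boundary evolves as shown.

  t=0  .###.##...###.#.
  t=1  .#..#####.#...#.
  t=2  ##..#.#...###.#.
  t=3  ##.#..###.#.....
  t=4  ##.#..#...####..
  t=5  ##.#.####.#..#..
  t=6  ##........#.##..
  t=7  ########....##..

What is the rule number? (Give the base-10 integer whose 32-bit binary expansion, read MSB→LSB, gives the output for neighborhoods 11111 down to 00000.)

  nb #####: next=#  (t=1,i=6, bit31=1)
  nb ####.: next=.  (t=1,i=7, bit30=0)
  nb ###.#: next=.  (t=0,i=3, bit29=0)
  nb ###..: next=#  (t=4,i=13, bit28=1)
  nb ##.##: next=#  (t=0,i=4, bit27=1)
  nb ##.#.: next=.  (t=0,i=13, bit26=0)
  nb ##..#: next=.  (t=2,i=2, bit25=0)
  nb ##...: next=#  (t=0,i=7, bit24=1)
  nb #.###: next=.  (t=5,i=5, bit23=0)
  nb #.##.: next=#  (t=0,i=5, bit22=1)
  nb #.#.#: next=.  (t=2,i=14, bit21=0)
  nb #.#..: next=#  (t=0,i=14, bit20=1)
  nb #..##: next=.  (t=0,i=0, bit19=0)
  nb #..#.: next=#  (t=1,i=0, bit18=1)
  nb #...#: next=#  (t=0,i=8, bit17=1)
  nb #....: next=#  (t=3,i=12, bit16=1)
  nb .####: next=.  (t=1,i=5, bit15=0)
  nb .###.: next=.  (t=0,i=2, bit14=0)
  nb .##.#: next=#  (t=3,i=1, bit13=1)
  nb .##..: next=#  (t=0,i=6, bit12=1)
  nb .#.##: next=.  (t=2,i=15, bit11=0)
  nb .#.#.: next=.  (t=2,i=5, bit10=0)
  nb .#..#: next=.  (t=0,i=15, bit9=0)
  nb .#...: next=#  (t=1,i=11, bit8=1)
  nb ..###: next=#  (t=0,i=1, bit7=1)
  nb ..##.: next=#  (t=3,i=0, bit6=1)
  nb ..#.#: next=.  (t=2,i=4, bit5=0)
  nb ..#..: next=#  (t=1,i=1, bit4=1)
  nb ...##: next=.  (t=0,i=9, bit3=0)
  nb ...#.: next=.  (t=1,i=13, bit2=0)
  nb ....#: next=.  (t=3,i=14, bit1=0)
  nb .....: next=#  (t=3,i=13, bit0=1)
  bits 10011001010101110011000111010001 = 2572628433

2572628433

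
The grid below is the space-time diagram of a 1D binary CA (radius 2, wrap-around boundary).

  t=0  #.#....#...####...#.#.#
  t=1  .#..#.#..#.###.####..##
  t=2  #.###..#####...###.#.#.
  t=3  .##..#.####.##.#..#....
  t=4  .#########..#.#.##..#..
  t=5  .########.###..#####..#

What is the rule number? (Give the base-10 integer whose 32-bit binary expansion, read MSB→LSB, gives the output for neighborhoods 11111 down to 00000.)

3351747300

  #####|#  b31=1 t=2,i=9
  ####.|#  b30=1 t=0,i=13
  ###.#|.  b29=0 t=1,i=13
  ###..|.  b28=0 t=0,i=14
  ##.##|.  b27=0 t=1,i=14
  ##.#.|#  b26=1 t=0,i=1
  ##..#|#  b25=1 t=1,i=19
  ##...|#  b24=1 t=0,i=15
  #.###|#  b23=1 t=1,i=11
  #.##.|#  b22=1 t=0,i=22
  #.#.#|.  b21=0 t=0,i=20
  #.#..|.  b20=0 t=0,i=2
  #..##|.  b19=0 t=1,i=20
  #..#.|#  b18=1 t=1,i=3
  #...#|#  b17=1 t=0,i=9
  #....|#  b16=1 t=0,i=4
  .####|#  b15=1 t=0,i=12
  .###.|.  b14=0 t=1,i=12
  .##.#|.  b13=0 t=0,i=0
  .##..|#  b12=1 t=3,i=2
  .#.##|#  b11=1 t=0,i=21
  .#.#.|.  b10=0 t=0,i=19
  .#..#|#  b9=1 t=1,i=2
  .#...|.  b8=0 t=0,i=3
  ..###|#  b7=1 t=0,i=11
  ..##.|#  b6=1 t=1,i=21
  ..#.#|#  b5=1 t=0,i=18
  ..#..|.  b4=0 t=0,i=7
  ...##|.  b3=0 t=0,i=10
  ...#.|#  b2=1 t=0,i=6
  ....#|.  b1=0 t=0,i=5
  .....|.  b0=0 t=3,i=21
  bits 11000111110001111001101011100100 = 3351747300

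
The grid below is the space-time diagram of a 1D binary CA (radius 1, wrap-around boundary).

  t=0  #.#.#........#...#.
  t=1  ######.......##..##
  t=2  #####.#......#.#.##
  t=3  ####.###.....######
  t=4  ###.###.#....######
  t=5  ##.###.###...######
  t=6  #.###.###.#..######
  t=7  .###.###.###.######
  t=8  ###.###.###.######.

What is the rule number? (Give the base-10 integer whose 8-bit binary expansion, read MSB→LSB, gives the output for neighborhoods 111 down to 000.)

188

  [7] ### => #  t=1,i=0
  [6] ##. => .  t=1,i=5
  [5] #.# => #  t=0,i=1
  [4] #.. => #  t=0,i=5
  [3] .## => #  t=1,i=13
  [2] .#. => #  t=0,i=0
  [1] ..# => .  t=0,i=12
  [0] ... => .  t=0,i=6
  bits 10111100 = 188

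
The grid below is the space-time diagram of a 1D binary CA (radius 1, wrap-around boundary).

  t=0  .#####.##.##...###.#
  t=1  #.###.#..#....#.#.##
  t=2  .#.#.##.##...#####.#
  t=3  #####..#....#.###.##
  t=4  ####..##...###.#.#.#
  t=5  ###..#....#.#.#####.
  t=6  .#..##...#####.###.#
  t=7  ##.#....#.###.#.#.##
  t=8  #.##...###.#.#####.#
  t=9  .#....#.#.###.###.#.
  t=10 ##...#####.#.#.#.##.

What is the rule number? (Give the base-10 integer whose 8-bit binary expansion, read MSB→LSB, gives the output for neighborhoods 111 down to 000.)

166

  [7] ### => #  t=0,i=2
  [6] ##. => .  t=0,i=5
  [5] #.# => #  t=0,i=0
  [4] #.. => .  t=0,i=12
  [3] .## => .  t=0,i=1
  [2] .#. => #  t=0,i=19
  [1] ..# => #  t=0,i=14
  [0] ... => .  t=0,i=13
  bits 10100110 = 166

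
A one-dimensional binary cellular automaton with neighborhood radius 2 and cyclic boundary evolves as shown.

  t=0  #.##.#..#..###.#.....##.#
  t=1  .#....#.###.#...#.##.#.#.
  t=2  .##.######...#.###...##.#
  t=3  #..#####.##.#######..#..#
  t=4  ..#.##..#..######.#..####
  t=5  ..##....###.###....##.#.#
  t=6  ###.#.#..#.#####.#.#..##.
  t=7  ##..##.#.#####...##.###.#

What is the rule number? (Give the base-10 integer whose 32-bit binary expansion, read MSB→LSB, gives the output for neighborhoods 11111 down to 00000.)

  [31] ##### => #  t=2,i=6
  [30] ####. => .  t=2,i=8
  [29] ###.# => .  t=0,i=13
  [28] ###.. => #  t=2,i=9
  [27] ##.## => #  t=0,i=1
  [26] ##.#. => .  t=0,i=4
  [25] ##..# => .  t=3,i=1
  [24] ##... => #  t=2,i=10
  [23] #.### => #  t=1,i=8
  [22] #.##. => .  t=0,i=2
  [21] #.#.# => #  t=1,i=21
  [20] #.#.. => .  t=0,i=5
  [19] #..## => #  t=0,i=10
  [18] #..#. => .  t=0,i=7
  [17] #...# => .  t=1,i=14
  [16] #.... => .  t=0,i=17
  [15] .#### => #  t=2,i=5
  [14] .###. => #  t=0,i=12
  [13] .##.# => .  t=0,i=0
  [12] .##.. => .  t=3,i=0
  [11] .#.## => #  t=1,i=7
  [10] .#.#. => #  t=1,i=22
  [9] .#..# => #  t=0,i=6
  [8] .#... => #  t=0,i=16
  [7] ..### => .  t=0,i=11
  [6] ..##. => #  t=0,i=21
  [5] ..#.# => #  t=1,i=6
  [4] ..#.. => #  t=0,i=8
  [3] ...## => .  t=0,i=20
  [2] ...#. => #  t=1,i=5
  [1] ....# => #  t=0,i=19
  [0] ..... => #  t=0,i=18
  bits 10011001101010001100111101110111 = 2577977207

2577977207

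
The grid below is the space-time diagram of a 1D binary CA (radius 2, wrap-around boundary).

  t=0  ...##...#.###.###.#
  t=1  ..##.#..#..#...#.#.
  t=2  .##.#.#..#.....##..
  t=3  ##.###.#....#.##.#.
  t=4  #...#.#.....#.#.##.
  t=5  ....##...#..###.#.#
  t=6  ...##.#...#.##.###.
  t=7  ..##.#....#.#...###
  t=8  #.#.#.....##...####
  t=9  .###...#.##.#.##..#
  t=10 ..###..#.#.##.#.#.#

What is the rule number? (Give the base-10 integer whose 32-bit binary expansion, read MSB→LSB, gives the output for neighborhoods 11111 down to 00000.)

  ##### -> .   bit 31 = 0  t=8,i=17
  ####. -> #   bit 30 = 1  t=8,i=18
  ###.# -> .   bit 29 = 0  t=0,i=12
  ###.. -> #   bit 28 = 1  t=6,i=17
  ##.## -> .   bit 27 = 0  t=0,i=13
  ##.#. -> #   bit 26 = 1  t=0,i=17
  ##..# -> #   bit 25 = 1  t=7,i=0
  ##... -> #   bit 24 = 1  t=0,i=5
  #.### -> .   bit 23 = 0  t=0,i=10
  #.##. -> #   bit 22 = 1  t=3,i=0
  #.#.# -> #   bit 21 = 1  t=2,i=4
  #.#.. -> .   bit 20 = 0  t=0,i=18
  #..## -> .   bit 19 = 0  t=5,i=11
  #..#. -> .   bit 18 = 0  t=1,i=7
  #...# -> .   bit 17 = 0  t=0,i=1
  #.... -> .   bit 16 = 0  t=2,i=11
  .#### -> .   bit 15 = 0  t=8,i=16
  .###. -> #   bit 14 = 1  t=0,i=11
  .##.# -> .   bit 13 = 0  t=1,i=3
  .##.. -> .   bit 12 = 0  t=0,i=4
  .#.## -> .   bit 11 = 0  t=0,i=9
  .#.#. -> #   bit 10 = 1  t=1,i=16
  .#..# -> #   bit 9 = 1  t=1,i=6
  .#... -> .   bit 8 = 0  t=0,i=0
  ..### -> #   bit 7 = 1  t=5,i=12
  ..##. -> #   bit 6 = 1  t=0,i=3
  ..#.# -> #   bit 5 = 1  t=0,i=8
  ..#.. -> .   bit 4 = 0  t=1,i=8
  ...## -> #   bit 3 = 1  t=0,i=2
  ...#. -> .   bit 2 = 0  t=0,i=7
  ....# -> .   bit 1 = 0  t=2,i=13
  ..... -> #   bit 0 = 1  t=2,i=12
  bits 01010111011000000100011011101001 = 1465927401

1465927401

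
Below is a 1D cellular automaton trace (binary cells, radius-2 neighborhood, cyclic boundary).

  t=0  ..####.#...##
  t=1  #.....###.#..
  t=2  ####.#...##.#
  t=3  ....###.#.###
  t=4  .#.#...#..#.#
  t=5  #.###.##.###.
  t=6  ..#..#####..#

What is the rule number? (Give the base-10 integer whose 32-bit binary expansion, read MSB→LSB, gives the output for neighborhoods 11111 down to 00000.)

  nb #####: next=.  (t=2,i=1, bit31=0)
  nb ####.: next=.  (t=0,i=4, bit30=0)
  nb ###.#: next=.  (t=0,i=5, bit29=0)
  nb ###..: next=#  (t=3,i=12, bit28=1)
  nb ##.##: next=#  (t=2,i=11, bit27=1)
  nb ##.#.: next=#  (t=0,i=6, bit26=1)
  nb ##..#: next=#  (t=0,i=0, bit25=1)
  nb ##...: next=.  (t=3,i=0, bit24=0)
  nb #.###: next=#  (t=2,i=12, bit23=1)
  nb #.##.: next=#  (t=5,i=6, bit22=1)
  nb #.#.#: next=.  (t=3,i=8, bit21=0)
  nb #.#..: next=#  (t=0,i=7, bit20=1)
  nb #..##: next=.  (t=0,i=1, bit19=0)
  nb #..#.: next=#  (t=1,i=12, bit18=1)
  nb #...#: next=.  (t=0,i=9, bit17=0)
  nb #....: next=#  (t=1,i=2, bit16=1)
  nb .####: next=.  (t=0,i=3, bit15=0)
  nb .###.: next=.  (t=1,i=7, bit14=0)
  nb .##.#: next=#  (t=2,i=10, bit13=1)
  nb .##..: next=.  (t=0,i=12, bit12=0)
  nb .#.##: next=.  (t=3,i=9, bit11=0)
  nb .#.#.: next=#  (t=4,i=0, bit10=1)
  nb .#..#: next=.  (t=1,i=11, bit9=0)
  nb .#...: next=#  (t=0,i=8, bit8=1)
  nb ..###: next=.  (t=0,i=2, bit7=0)
  nb ..##.: next=.  (t=0,i=11, bit6=0)
  nb ..#.#: next=#  (t=4,i=10, bit5=1)
  nb ..#..: next=#  (t=1,i=0, bit4=1)
  nb ...##: next=#  (t=0,i=10, bit3=1)
  nb ...#.: next=#  (t=4,i=6, bit2=1)
  nb ....#: next=.  (t=1,i=4, bit1=0)
  nb .....: next=#  (t=1,i=3, bit0=1)
  bits 00011110110101010010010100111101 = 517285181

517285181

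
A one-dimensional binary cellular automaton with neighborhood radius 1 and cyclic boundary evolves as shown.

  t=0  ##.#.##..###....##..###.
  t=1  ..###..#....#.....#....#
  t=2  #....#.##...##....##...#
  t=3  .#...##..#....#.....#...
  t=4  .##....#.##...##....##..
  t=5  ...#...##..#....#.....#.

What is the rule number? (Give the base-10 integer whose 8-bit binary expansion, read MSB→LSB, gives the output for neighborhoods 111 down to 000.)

  ### -> .   bit 7 = 0  t=0,i=10
  ##. -> .   bit 6 = 0  t=0,i=1
  #.# -> #   bit 5 = 1  t=0,i=2
  #.. -> #   bit 4 = 1  t=0,i=7
  .## -> .   bit 3 = 0  t=0,i=0
  .#. -> #   bit 2 = 1  t=0,i=3
  ..# -> .   bit 1 = 0  t=0,i=8
  ... -> .   bit 0 = 0  t=0,i=13
  bits 00110100 = 52

52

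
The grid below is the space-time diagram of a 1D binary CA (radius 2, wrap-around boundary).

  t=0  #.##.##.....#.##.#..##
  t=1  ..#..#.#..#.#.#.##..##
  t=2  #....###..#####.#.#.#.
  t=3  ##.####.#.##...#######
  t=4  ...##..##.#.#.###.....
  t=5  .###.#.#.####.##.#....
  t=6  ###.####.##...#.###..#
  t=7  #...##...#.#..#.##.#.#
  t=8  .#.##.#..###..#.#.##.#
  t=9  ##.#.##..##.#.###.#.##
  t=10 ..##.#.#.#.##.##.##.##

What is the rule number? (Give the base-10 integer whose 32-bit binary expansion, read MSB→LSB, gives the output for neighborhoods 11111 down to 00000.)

133219818

  ##### -> .   bit 31 = 0  t=2,i=12
  ####. -> .   bit 30 = 0  t=2,i=13
  ###.# -> .   bit 29 = 0  t=0,i=0
  ###.. -> .   bit 28 = 0  t=2,i=7
  ##.## -> .   bit 27 = 0  t=0,i=1
  ##.#. -> #   bit 26 = 1  t=0,i=16
  ##..# -> #   bit 25 = 1  t=1,i=0
  ##... -> #   bit 24 = 1  t=0,i=7
  #.### -> #   bit 23 = 1  t=3,i=3
  #.##. -> #   bit 22 = 1  t=0,i=2
  #.#.# -> #   bit 21 = 1  t=1,i=12
  #.#.. -> #   bit 20 = 1  t=0,i=17
  #..## -> .   bit 19 = 0  t=0,i=19
  #..#. -> .   bit 18 = 0  t=1,i=1
  #...# -> .   bit 17 = 0  t=3,i=13
  #.... -> .   bit 16 = 0  t=0,i=8
  .#### -> #   bit 15 = 1  t=2,i=11
  .###. -> #   bit 14 = 1  t=0,i=21
  .##.# -> .   bit 13 = 0  t=0,i=3
  .##.. -> .   bit 12 = 0  t=0,i=6
  .#.## -> .   bit 11 = 0  t=0,i=13
  .#.#. -> #   bit 10 = 1  t=1,i=6
  .#..# -> .   bit 9 = 0  t=0,i=18
  .#... -> #   bit 8 = 1  t=2,i=1
  ..### -> #   bit 7 = 1  t=0,i=20
  ..##. -> #   bit 6 = 1  t=1,i=20
  ..#.# -> #   bit 5 = 1  t=0,i=12
  ..#.. -> .   bit 4 = 0  t=1,i=2
  ...## -> #   bit 3 = 1  t=2,i=4
  ...#. -> .   bit 2 = 0  t=0,i=11
  ....# -> #   bit 1 = 1  t=0,i=10
  ..... -> .   bit 0 = 0  t=0,i=9
  bits 00000111111100001100010111101010 = 133219818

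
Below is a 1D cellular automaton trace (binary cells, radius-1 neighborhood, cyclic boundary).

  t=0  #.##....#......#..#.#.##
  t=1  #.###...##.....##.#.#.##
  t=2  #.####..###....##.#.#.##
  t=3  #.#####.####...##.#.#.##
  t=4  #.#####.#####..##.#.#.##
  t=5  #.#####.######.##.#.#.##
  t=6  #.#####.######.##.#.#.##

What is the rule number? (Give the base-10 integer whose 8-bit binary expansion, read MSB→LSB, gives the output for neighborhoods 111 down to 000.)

  ### -> #   bit 7 = 1  t=0,i=23
  ##. -> #   bit 6 = 1  t=0,i=0
  #.# -> .   bit 5 = 0  t=0,i=1
  #.. -> #   bit 4 = 1  t=0,i=4
  .## -> #   bit 3 = 1  t=0,i=2
  .#. -> #   bit 2 = 1  t=0,i=8
  ..# -> .   bit 1 = 0  t=0,i=7
  ... -> .   bit 0 = 0  t=0,i=5
  bits 11011100 = 220

220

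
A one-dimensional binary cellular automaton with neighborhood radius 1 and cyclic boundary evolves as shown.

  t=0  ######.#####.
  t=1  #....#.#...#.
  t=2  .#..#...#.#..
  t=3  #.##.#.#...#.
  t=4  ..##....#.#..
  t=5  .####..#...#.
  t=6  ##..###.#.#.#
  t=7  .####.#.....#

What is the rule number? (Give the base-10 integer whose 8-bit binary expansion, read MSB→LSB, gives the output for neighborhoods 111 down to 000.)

  [7] ### => .  t=0,i=1
  [6] ##. => #  t=0,i=5
  [5] #.# => .  t=0,i=6
  [4] #.. => #  t=1,i=1
  [3] .## => #  t=0,i=0
  [2] .#. => .  t=1,i=0
  [1] ..# => #  t=1,i=4
  [0] ... => .  t=1,i=2
  bits 01011010 = 90

90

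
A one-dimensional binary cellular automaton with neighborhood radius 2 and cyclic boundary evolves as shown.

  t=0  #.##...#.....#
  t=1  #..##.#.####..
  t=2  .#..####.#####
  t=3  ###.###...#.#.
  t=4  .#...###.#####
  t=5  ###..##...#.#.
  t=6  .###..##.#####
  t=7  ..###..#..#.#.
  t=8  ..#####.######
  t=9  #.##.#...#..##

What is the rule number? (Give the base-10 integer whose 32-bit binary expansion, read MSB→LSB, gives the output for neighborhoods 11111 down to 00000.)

  ##### -> .   bit 31 = 0  t=2,i=11
  ####. -> #   bit 30 = 1  t=1,i=10
  ###.# -> .   bit 29 = 0  t=2,i=7
  ###.. -> #   bit 28 = 1  t=1,i=11
  ##.## -> .   bit 27 = 0  t=0,i=1
  ##.#. -> #   bit 26 = 1  t=1,i=5
  ##..# -> #   bit 25 = 1  t=1,i=12
  ##... -> #   bit 24 = 1  t=0,i=4
  #.### -> .   bit 23 = 0  t=1,i=8
  #.##. -> .   bit 22 = 0  t=0,i=2
  #.#.# -> #   bit 21 = 1  t=1,i=6
  #.#.. -> #   bit 20 = 1  t=2,i=1
  #..## -> .   bit 19 = 0  t=1,i=2
  #..#. -> #   bit 18 = 1  t=1,i=13
  #...# -> .   bit 17 = 0  t=0,i=5
  #.... -> #   bit 16 = 1  t=0,i=9
  .#### -> #   bit 15 = 1  t=1,i=9
  .###. -> #   bit 14 = 1  t=3,i=1
  .##.# -> #   bit 13 = 1  t=0,i=0
  .##.. -> #   bit 12 = 1  t=0,i=3
  .#.## -> #   bit 11 = 1  t=1,i=7
  .#.#. -> #   bit 10 = 1  t=3,i=11
  .#..# -> #   bit 9 = 1  t=1,i=1
  .#... -> #   bit 8 = 1  t=0,i=8
  ..### -> #   bit 7 = 1  t=2,i=4
  ..##. -> .   bit 6 = 0  t=0,i=13
  ..#.# -> #   bit 5 = 1  t=3,i=10
  ..#.. -> .   bit 4 = 0  t=0,i=7
  ...## -> .   bit 3 = 0  t=0,i=12
  ...#. -> #   bit 2 = 1  t=0,i=6
  ....# -> #   bit 1 = 1  t=0,i=11
  ..... -> #   bit 0 = 1  t=0,i=10
  bits 01010111001101011111111110100111 = 1463156647

1463156647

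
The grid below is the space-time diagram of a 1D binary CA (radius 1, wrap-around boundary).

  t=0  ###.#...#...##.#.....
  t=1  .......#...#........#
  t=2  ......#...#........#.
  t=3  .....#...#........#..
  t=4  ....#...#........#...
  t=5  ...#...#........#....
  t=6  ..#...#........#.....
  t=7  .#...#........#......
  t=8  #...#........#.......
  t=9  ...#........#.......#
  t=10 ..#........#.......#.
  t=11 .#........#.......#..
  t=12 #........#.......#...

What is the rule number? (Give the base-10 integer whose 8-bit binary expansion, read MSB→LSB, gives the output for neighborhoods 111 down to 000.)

2

  ###|.  b7=0 t=0,i=1
  ##.|.  b6=0 t=0,i=2
  #.#|.  b5=0 t=0,i=3
  #..|.  b4=0 t=0,i=5
  .##|.  b3=0 t=0,i=0
  .#.|.  b2=0 t=0,i=4
  ..#|#  b1=1 t=0,i=7
  ...|.  b0=0 t=0,i=6
  bits 00000010 = 2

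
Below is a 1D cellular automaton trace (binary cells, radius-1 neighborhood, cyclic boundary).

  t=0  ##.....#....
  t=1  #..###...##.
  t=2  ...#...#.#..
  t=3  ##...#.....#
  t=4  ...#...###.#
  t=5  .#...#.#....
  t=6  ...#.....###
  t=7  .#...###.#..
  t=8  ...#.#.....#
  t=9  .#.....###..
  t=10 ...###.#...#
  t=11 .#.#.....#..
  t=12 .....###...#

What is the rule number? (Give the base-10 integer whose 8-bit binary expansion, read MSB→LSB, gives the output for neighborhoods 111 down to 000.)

9

  [7] ### => .  t=1,i=4
  [6] ##. => .  t=0,i=1
  [5] #.# => .  t=1,i=11
  [4] #.. => .  t=0,i=2
  [3] .## => #  t=0,i=0
  [2] .#. => .  t=0,i=7
  [1] ..# => .  t=0,i=6
  [0] ... => #  t=0,i=3
  bits 00001001 = 9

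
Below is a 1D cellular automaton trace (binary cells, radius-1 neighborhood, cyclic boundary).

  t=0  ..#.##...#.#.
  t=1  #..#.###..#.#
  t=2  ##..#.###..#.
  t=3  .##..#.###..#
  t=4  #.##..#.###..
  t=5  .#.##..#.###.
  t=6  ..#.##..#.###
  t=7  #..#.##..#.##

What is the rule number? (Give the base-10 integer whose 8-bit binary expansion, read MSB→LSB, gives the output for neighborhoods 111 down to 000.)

241

  ###|#  b7=1 t=1,i=6
  ##.|#  b6=1 t=0,i=5
  #.#|#  b5=1 t=0,i=3
  #..|#  b4=1 t=0,i=6
  .##|.  b3=0 t=0,i=4
  .#.|.  b2=0 t=0,i=2
  ..#|.  b1=0 t=0,i=1
  ...|#  b0=1 t=0,i=0
  bits 11110001 = 241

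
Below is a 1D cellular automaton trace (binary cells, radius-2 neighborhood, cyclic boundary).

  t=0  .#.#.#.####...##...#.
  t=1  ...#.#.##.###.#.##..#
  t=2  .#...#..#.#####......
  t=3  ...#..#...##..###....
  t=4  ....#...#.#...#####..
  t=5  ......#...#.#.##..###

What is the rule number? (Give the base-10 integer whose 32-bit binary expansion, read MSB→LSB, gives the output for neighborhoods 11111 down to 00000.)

900981440

  nb #####: next=.  (t=2,i=12, bit31=0)
  nb ####.: next=.  (t=0,i=9, bit30=0)
  nb ###.#: next=#  (t=1,i=12, bit29=1)
  nb ###..: next=#  (t=0,i=10, bit28=1)
  nb ##.##: next=.  (t=1,i=9, bit27=0)
  nb ##.#.: next=#  (t=1,i=13, bit26=1)
  nb ##..#: next=.  (t=1,i=18, bit25=0)
  nb ##...: next=#  (t=0,i=11, bit24=1)
  nb #.###: next=#  (t=0,i=7, bit23=1)
  nb #.##.: next=.  (t=1,i=7, bit22=0)
  nb #.#.#: next=#  (t=0,i=3, bit21=1)
  nb #.#..: next=#  (t=4,i=10, bit20=1)
  nb #..##: next=.  (t=3,i=13, bit19=0)
  nb #..#.: next=.  (t=0,i=0, bit18=0)
  nb #...#: next=#  (t=0,i=12, bit17=1)
  nb #....: next=#  (t=2,i=16, bit16=1)
  nb .####: next=#  (t=0,i=8, bit15=1)
  nb .###.: next=#  (t=1,i=11, bit14=1)
  nb .##.#: next=#  (t=1,i=8, bit13=1)
  nb .##..: next=.  (t=0,i=15, bit12=0)
  nb .#.##: next=.  (t=0,i=6, bit11=0)
  nb .#.#.: next=.  (t=0,i=2, bit10=0)
  nb .#..#: next=#  (t=0,i=20, bit9=1)
  nb .#...: next=.  (t=1,i=0, bit8=0)
  nb ..###: next=#  (t=3,i=14, bit7=1)
  nb ..##.: next=#  (t=0,i=14, bit6=1)
  nb ..#.#: next=.  (t=0,i=1, bit5=0)
  nb ..#..: next=.  (t=0,i=19, bit4=0)
  nb ...##: next=.  (t=0,i=13, bit3=0)
  nb ...#.: next=.  (t=0,i=18, bit2=0)
  nb ....#: next=.  (t=2,i=20, bit1=0)
  nb .....: next=.  (t=2,i=17, bit0=0)
  bits 00110101101100111110001011000000 = 900981440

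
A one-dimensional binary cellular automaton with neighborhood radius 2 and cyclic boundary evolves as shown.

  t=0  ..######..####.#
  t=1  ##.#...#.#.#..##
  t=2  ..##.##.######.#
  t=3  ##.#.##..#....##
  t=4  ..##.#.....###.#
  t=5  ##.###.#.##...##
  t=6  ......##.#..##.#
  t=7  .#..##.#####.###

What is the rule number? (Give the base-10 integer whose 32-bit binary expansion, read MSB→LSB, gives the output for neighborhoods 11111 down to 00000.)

  ##### -> .   bit 31 = 0  t=0,i=4
  ####. -> .   bit 30 = 0  t=0,i=6
  ###.# -> .   bit 29 = 0  t=0,i=13
  ###.. -> #   bit 28 = 1  t=0,i=7
  ##.## -> .   bit 27 = 0  t=2,i=4
  ##.#. -> #   bit 26 = 1  t=0,i=14
  ##..# -> .   bit 25 = 0  t=0,i=8
  ##... -> .   bit 24 = 0  t=5,i=11
  #.### -> .   bit 23 = 0  t=2,i=8
  #.##. -> #   bit 22 = 1  t=2,i=5
  #.#.# -> #   bit 21 = 1  t=1,i=9
  #.#.. -> #   bit 20 = 1  t=0,i=15
  #..## -> #   bit 19 = 1  t=0,i=1
  #..#. -> .   bit 18 = 0  t=3,i=8
  #...# -> #   bit 17 = 1  t=1,i=5
  #.... -> #   bit 16 = 1  t=3,i=11
  .#### -> #   bit 15 = 1  t=0,i=3
  .###. -> .   bit 14 = 0  t=4,i=12
  .##.# -> #   bit 13 = 1  t=2,i=3
  .##.. -> .   bit 12 = 0  t=3,i=6
  .#.## -> .   bit 11 = 0  t=3,i=4
  .#.#. -> #   bit 10 = 1  t=1,i=8
  .#..# -> #   bit 9 = 1  t=0,i=0
  .#... -> .   bit 8 = 0  t=1,i=4
  ..### -> .   bit 7 = 0  t=0,i=2
  ..##. -> .   bit 6 = 0  t=2,i=2
  ..#.# -> .   bit 5 = 0  t=1,i=7
  ..#.. -> .   bit 4 = 0  t=3,i=9
  ...## -> #   bit 3 = 1  t=3,i=13
  ...#. -> #   bit 2 = 1  t=1,i=6
  ....# -> #   bit 1 = 1  t=3,i=12
  ..... -> .   bit 0 = 0  t=4,i=8
  bits 00010100011110111010011000001110 = 343647758

343647758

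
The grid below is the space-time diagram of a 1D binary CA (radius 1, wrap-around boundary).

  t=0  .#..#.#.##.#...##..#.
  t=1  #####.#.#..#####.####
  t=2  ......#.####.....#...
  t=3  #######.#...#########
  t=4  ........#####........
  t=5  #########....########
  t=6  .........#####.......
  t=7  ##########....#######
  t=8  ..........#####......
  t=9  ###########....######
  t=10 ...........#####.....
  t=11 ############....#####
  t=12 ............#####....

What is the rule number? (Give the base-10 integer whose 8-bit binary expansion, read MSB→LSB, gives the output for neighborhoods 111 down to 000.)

31

  [7] ### => .  t=1,i=0
  [6] ##. => .  t=0,i=9
  [5] #.# => .  t=0,i=5
  [4] #.. => #  t=0,i=2
  [3] .## => #  t=0,i=8
  [2] .#. => #  t=0,i=1
  [1] ..# => #  t=0,i=0
  [0] ... => #  t=0,i=13
  bits 00011111 = 31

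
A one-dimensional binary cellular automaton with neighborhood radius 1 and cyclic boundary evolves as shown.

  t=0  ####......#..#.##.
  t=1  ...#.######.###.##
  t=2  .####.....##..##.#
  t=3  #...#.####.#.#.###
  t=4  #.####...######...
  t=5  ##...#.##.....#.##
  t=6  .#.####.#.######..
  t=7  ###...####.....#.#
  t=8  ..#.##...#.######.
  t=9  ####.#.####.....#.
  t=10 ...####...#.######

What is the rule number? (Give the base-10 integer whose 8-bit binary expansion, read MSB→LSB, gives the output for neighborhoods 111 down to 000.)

103

  nb ###: next=.  (t=0,i=1, bit7=0)
  nb ##.: next=#  (t=0,i=3, bit6=1)
  nb #.#: next=#  (t=0,i=14, bit5=1)
  nb #..: next=.  (t=0,i=4, bit4=0)
  nb .##: next=.  (t=0,i=0, bit3=0)
  nb .#.: next=#  (t=0,i=10, bit2=1)
  nb ..#: next=#  (t=0,i=9, bit1=1)
  nb ...: next=#  (t=0,i=5, bit0=1)
  bits 01100111 = 103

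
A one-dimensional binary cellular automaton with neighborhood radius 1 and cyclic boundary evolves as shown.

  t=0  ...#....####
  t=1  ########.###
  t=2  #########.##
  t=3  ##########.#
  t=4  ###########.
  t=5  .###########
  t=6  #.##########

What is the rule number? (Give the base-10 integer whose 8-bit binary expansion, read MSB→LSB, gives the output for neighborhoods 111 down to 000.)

  [7] ### => #  t=0,i=9
  [6] ##. => #  t=0,i=11
  [5] #.# => #  t=1,i=8
  [4] #.. => #  t=0,i=0
  [3] .## => .  t=0,i=8
  [2] .#. => #  t=0,i=3
  [1] ..# => #  t=0,i=2
  [0] ... => #  t=0,i=1
  bits 11110111 = 247

247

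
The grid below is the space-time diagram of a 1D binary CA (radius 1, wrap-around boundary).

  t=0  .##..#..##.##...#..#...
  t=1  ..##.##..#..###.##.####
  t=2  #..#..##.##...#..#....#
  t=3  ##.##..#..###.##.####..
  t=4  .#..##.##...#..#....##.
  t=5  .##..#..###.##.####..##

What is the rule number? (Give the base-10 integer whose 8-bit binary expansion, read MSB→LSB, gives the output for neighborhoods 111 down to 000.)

  ### -> .   bit 7 = 0  t=1,i=13
  ##. -> #   bit 6 = 1  t=0,i=2
  #.# -> .   bit 5 = 0  t=0,i=10
  #.. -> #   bit 4 = 1  t=0,i=3
  .## -> .   bit 3 = 0  t=0,i=1
  .#. -> #   bit 2 = 1  t=0,i=5
  ..# -> .   bit 1 = 0  t=0,i=0
  ... -> #   bit 0 = 1  t=0,i=14
  bits 01010101 = 85

85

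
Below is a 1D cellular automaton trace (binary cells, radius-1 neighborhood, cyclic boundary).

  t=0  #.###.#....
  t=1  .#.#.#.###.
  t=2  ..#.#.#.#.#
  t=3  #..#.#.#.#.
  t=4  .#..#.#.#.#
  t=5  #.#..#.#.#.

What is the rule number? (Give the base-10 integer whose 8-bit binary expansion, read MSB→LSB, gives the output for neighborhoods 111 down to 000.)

177

  [7] ### => #  t=0,i=3
  [6] ##. => .  t=0,i=4
  [5] #.# => #  t=0,i=1
  [4] #.. => #  t=0,i=7
  [3] .## => .  t=0,i=2
  [2] .#. => .  t=0,i=0
  [1] ..# => .  t=0,i=10
  [0] ... => #  t=0,i=8
  bits 10110001 = 177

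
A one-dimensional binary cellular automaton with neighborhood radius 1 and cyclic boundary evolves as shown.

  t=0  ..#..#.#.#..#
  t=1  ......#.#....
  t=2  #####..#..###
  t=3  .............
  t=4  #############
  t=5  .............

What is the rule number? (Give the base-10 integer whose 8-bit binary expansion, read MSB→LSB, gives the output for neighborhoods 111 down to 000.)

  ### -> .   bit 7 = 0  t=2,i=0
  ##. -> .   bit 6 = 0  t=2,i=4
  #.# -> #   bit 5 = 1  t=0,i=6
  #.. -> .   bit 4 = 0  t=0,i=0
  .## -> .   bit 3 = 0  t=2,i=10
  .#. -> .   bit 2 = 0  t=0,i=2
  ..# -> .   bit 1 = 0  t=0,i=1
  ... -> #   bit 0 = 1  t=1,i=0
  bits 00100001 = 33

33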